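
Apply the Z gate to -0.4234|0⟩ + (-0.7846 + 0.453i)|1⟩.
-0.4234|0⟩ + (0.7846 - 0.453i)|1⟩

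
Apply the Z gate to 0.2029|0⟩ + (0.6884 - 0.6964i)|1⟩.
0.2029|0⟩ + (-0.6884 + 0.6964i)|1⟩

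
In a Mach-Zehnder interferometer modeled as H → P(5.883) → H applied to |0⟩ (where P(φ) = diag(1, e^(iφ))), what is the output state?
(0.9605 - 0.1948i)|0⟩ + (0.03951 + 0.1948i)|1⟩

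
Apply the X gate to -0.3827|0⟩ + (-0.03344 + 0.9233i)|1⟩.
(-0.03344 + 0.9233i)|0⟩ - 0.3827|1⟩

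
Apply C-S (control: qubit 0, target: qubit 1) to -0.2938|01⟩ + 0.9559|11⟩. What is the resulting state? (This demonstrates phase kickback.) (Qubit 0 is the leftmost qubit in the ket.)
-0.2938|01⟩ + 0.9559i|11⟩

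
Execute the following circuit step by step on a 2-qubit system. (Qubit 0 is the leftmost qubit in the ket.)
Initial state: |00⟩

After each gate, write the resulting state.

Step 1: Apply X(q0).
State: |10⟩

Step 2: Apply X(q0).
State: |00⟩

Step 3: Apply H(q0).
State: 1/√2|00⟩ + 1/√2|10⟩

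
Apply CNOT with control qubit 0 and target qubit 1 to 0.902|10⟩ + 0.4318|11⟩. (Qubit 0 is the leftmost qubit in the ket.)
0.4318|10⟩ + 0.902|11⟩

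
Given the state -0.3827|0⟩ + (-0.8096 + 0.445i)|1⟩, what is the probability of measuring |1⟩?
0.8535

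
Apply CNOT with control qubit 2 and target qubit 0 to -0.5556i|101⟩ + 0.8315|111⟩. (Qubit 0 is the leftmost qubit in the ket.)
-0.5556i|001⟩ + 0.8315|011⟩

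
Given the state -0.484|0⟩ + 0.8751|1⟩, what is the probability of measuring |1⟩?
0.7658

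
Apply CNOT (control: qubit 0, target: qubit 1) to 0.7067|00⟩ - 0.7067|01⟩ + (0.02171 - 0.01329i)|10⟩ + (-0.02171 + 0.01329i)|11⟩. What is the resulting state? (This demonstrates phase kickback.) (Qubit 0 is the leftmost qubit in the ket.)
0.7067|00⟩ - 0.7067|01⟩ + (-0.02171 + 0.01329i)|10⟩ + (0.02171 - 0.01329i)|11⟩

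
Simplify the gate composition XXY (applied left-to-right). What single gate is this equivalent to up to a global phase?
Y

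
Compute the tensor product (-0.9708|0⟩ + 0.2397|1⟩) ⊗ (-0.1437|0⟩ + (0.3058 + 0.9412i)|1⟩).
0.1395|00⟩ + (-0.2969 - 0.9137i)|01⟩ - 0.03444|10⟩ + (0.0733 + 0.2256i)|11⟩

amp(|b₁b₂…⟩) = product of the factor amplitudes for bits b₁, b₂, …; only kets whose every factor amplitude is nonzero survive.
|00⟩: (-0.9708)(-0.1437) = 0.1395
|01⟩: (-0.9708)(0.3058 + 0.9412i) = (-0.2969 - 0.9137i)
|10⟩: (0.2397)(-0.1437) = -0.03444
|11⟩: (0.2397)(0.3058 + 0.9412i) = (0.0733 + 0.2256i)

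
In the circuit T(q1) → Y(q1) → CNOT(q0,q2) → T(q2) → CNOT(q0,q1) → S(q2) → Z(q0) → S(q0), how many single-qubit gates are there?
6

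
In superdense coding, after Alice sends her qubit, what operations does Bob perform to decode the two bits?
CNOT (Alice's qubit controls Bob's), then H on Alice's qubit, then measure both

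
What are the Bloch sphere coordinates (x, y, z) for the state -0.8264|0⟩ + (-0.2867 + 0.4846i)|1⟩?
(0.4739, -0.8009, 0.3659)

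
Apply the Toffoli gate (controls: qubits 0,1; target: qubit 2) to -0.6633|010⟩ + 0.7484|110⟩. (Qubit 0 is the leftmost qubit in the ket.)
-0.6633|010⟩ + 0.7484|111⟩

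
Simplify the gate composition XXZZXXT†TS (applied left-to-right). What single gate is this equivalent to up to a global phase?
S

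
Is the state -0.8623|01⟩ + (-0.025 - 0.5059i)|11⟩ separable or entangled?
Separable

Writing the state as a|00⟩ + b|01⟩ + c|10⟩ + d|11⟩, it is a product state iff ad − bc = 0.
Here (a, b, c, d) = (0, -0.8623, 0, (-0.025 - 0.5059i)): ad − bc = (0)(-0.025 - 0.5059i) − (-0.8623)(0) = 0, so the state is separable.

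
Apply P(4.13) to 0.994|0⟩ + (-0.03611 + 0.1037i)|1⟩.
0.994|0⟩ + (0.1065 - 0.02688i)|1⟩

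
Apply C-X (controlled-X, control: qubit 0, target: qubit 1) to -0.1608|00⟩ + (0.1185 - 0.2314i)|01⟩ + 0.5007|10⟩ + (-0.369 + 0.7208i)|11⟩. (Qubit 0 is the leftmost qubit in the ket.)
-0.1608|00⟩ + (0.1185 - 0.2314i)|01⟩ + (-0.369 + 0.7208i)|10⟩ + 0.5007|11⟩

C-X leaves the control-|0⟩ kets |00⟩, |01⟩ unchanged and applies X to qubit 1 on the control-|1⟩ pair (|10⟩, |11⟩).
X = [[0, 1], [1, 0]].
With a = amp(|10⟩) = 0.5007 and b = amp(|11⟩) = (-0.369 + 0.7208i):
new amp(|10⟩) = (1)·b = (-0.369 + 0.7208i)
new amp(|11⟩) = (1)·a = 0.5007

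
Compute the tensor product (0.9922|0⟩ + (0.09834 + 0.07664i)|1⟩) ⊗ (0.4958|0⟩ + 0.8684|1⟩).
0.4919|00⟩ + 0.8616|01⟩ + (0.04876 + 0.038i)|10⟩ + (0.0854 + 0.06655i)|11⟩

amp(|b₁b₂…⟩) = product of the factor amplitudes for bits b₁, b₂, …; only kets whose every factor amplitude is nonzero survive.
|00⟩: (0.9922)(0.4958) = 0.4919
|01⟩: (0.9922)(0.8684) = 0.8616
|10⟩: (0.09834 + 0.07664i)(0.4958) = (0.04876 + 0.038i)
|11⟩: (0.09834 + 0.07664i)(0.8684) = (0.0854 + 0.06655i)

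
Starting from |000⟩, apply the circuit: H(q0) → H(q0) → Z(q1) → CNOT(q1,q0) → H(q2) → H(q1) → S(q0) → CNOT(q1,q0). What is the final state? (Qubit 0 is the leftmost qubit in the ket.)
1/2|000⟩ + 1/2|001⟩ + 1/2|110⟩ + 1/2|111⟩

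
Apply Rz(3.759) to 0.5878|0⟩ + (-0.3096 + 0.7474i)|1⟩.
(-0.1786 - 0.56i)|0⟩ + (-0.618 - 0.522i)|1⟩

Rz(3.759) = [[e^(−iθ/2), 0], [0, e^(iθ/2)]] with e^(±iθ/2) = cos(θ/2) ± i·sin(θ/2); θ = 3.759, cos(θ/2) ≈ -0.303824, sin(θ/2) ≈ 0.952728.
With a = amp(|0⟩) = 0.5878 and b = amp(|1⟩) = (-0.3096 + 0.7474i):
new amp(|0⟩) = (-0.303824 - 0.952728i)·a = (-0.1786 - 0.56i)
new amp(|1⟩) = (-0.303824 + 0.952728i)·b = (-0.618 - 0.522i)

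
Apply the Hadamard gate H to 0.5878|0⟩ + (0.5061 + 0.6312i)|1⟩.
(0.7735 + 0.4463i)|0⟩ + (0.05777 - 0.4463i)|1⟩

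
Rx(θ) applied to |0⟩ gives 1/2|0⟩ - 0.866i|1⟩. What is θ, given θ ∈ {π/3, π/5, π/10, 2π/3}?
2π/3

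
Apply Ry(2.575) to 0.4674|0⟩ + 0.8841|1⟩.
-0.7182|0⟩ + 0.6959|1⟩

Ry(2.575) = [[cos(θ/2), −sin(θ/2)], [sin(θ/2), cos(θ/2)]]; θ = 2.575, cos(θ/2) ≈ 0.279522, sin(θ/2) ≈ 0.960139.
With a = amp(|0⟩) = 0.4674 and b = amp(|1⟩) = 0.8841:
new amp(|0⟩) = (0.279522)·a + (-0.960139)·b = -0.7182
new amp(|1⟩) = (0.960139)·a + (0.279522)·b = 0.6959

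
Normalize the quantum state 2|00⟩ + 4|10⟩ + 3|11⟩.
0.3714|00⟩ + 0.7428|10⟩ + 0.5571|11⟩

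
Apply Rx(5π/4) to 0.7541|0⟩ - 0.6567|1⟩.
(-0.2886 + 0.6067i)|0⟩ + (0.2513 - 0.6967i)|1⟩

Rx(5π/4) = [[cos(θ/2), −i·sin(θ/2)], [−i·sin(θ/2), cos(θ/2)]]; θ = 5π/4, cos(θ/2) ≈ -0.382683, sin(θ/2) ≈ 0.92388.
With a = amp(|0⟩) = 0.7541 and b = amp(|1⟩) = -0.6567:
new amp(|0⟩) = (-0.382683)·a + (-0.92388i)·b = (-0.2886 + 0.6067i)
new amp(|1⟩) = (-0.92388i)·a + (-0.382683)·b = (0.2513 - 0.6967i)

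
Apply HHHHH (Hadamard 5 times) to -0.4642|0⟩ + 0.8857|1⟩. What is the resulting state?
0.298|0⟩ - 0.9545|1⟩

H² = I, so H^5 = H: a single Hadamard. With (a, b) = (-0.4642, 0.8857), H gives ((a + b)/√2, (a − b)/√2) = (0.298, -0.9545).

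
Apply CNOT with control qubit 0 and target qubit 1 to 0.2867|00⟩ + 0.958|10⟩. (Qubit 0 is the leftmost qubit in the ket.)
0.2867|00⟩ + 0.958|11⟩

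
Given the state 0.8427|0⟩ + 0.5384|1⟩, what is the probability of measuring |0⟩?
0.7101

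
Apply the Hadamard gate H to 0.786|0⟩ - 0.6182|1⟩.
0.1187|0⟩ + 0.9929|1⟩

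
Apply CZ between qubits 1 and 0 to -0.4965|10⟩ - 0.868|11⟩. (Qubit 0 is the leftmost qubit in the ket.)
-0.4965|10⟩ + 0.868|11⟩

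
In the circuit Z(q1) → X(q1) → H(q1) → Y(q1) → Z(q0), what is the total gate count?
5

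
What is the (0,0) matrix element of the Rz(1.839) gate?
(0.6062 - 0.7953i)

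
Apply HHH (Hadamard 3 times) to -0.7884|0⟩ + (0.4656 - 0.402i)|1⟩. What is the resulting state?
(-0.2283 - 0.2843i)|0⟩ + (-0.8867 + 0.2843i)|1⟩

H² = I, so H^3 = H: a single Hadamard. With (a, b) = (-0.7884, (0.4656 - 0.402i)), H gives ((a + b)/√2, (a − b)/√2) = ((-0.2283 - 0.2843i), (-0.8867 + 0.2843i)).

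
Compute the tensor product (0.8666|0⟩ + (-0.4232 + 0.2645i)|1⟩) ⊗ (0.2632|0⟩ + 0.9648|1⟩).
0.2281|00⟩ + 0.8361|01⟩ + (-0.1114 + 0.06962i)|10⟩ + (-0.4083 + 0.2552i)|11⟩

amp(|b₁b₂…⟩) = product of the factor amplitudes for bits b₁, b₂, …; only kets whose every factor amplitude is nonzero survive.
|00⟩: (0.8666)(0.2632) = 0.2281
|01⟩: (0.8666)(0.9648) = 0.8361
|10⟩: (-0.4232 + 0.2645i)(0.2632) = (-0.1114 + 0.06962i)
|11⟩: (-0.4232 + 0.2645i)(0.9648) = (-0.4083 + 0.2552i)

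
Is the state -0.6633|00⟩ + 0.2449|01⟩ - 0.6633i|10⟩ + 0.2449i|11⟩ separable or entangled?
Separable

Writing the state as a|00⟩ + b|01⟩ + c|10⟩ + d|11⟩, it is a product state iff ad − bc = 0.
Here (a, b, c, d) = (-0.6633, 0.2449, -0.6633i, 0.2449i): ad − bc = (-0.6633)(0.2449i) − (0.2449)(-0.6633i) = 0, so the state is separable.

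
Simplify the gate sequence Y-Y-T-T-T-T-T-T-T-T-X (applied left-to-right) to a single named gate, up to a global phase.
X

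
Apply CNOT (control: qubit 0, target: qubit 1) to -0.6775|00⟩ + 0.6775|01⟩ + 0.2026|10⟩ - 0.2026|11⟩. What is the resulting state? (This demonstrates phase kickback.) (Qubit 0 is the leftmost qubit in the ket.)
-0.6775|00⟩ + 0.6775|01⟩ - 0.2026|10⟩ + 0.2026|11⟩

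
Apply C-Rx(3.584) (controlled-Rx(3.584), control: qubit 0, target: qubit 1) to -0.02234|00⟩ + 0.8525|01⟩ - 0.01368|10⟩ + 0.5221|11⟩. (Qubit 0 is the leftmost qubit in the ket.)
-0.02234|00⟩ + 0.8525|01⟩ + (0.003001 - 0.5094i)|10⟩ + (-0.1146 + 0.01335i)|11⟩

C-Rx(3.584) leaves the control-|0⟩ kets |00⟩, |01⟩ unchanged and applies Rx(3.584) to qubit 1 on the control-|1⟩ pair (|10⟩, |11⟩).
Rx(3.584) = [[cos(θ/2), −i·sin(θ/2)], [−i·sin(θ/2), cos(θ/2)]]; θ = 3.584, cos(θ/2) ≈ -0.219404, sin(θ/2) ≈ 0.975634.
With a = amp(|10⟩) = -0.01368 and b = amp(|11⟩) = 0.5221:
new amp(|10⟩) = (-0.219404)·a + (-0.975634i)·b = (0.003001 - 0.5094i)
new amp(|11⟩) = (-0.975634i)·a + (-0.219404)·b = (-0.1146 + 0.01335i)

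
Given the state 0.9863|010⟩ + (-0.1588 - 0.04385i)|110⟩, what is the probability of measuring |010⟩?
0.9728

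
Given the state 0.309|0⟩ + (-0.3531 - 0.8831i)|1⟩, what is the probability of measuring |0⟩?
0.09548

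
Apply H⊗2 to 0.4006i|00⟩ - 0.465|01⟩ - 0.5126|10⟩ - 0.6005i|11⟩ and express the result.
(-0.4888 - 0.09995i)|00⟩ + (-0.0238 + 0.5006i)|01⟩ + (0.0238 + 0.5006i)|10⟩ + (0.4888 - 0.09995i)|11⟩

H⊗2 gives amp(|y⟩) = (1/2) Σ_x (−1)^(x·y) amp(|x⟩), where x·y is the number of positions in which both x and y have a 1.
|00⟩: (0.4006i - 0.465 - 0.5126 - 0.6005i)/2 = (-0.4888 - 0.09995i)
|01⟩: (0.4006i + 0.465 - 0.5126 + 0.6005i)/2 = (-0.0238 + 0.5006i)
|10⟩: (0.4006i - 0.465 + 0.5126 + 0.6005i)/2 = (0.0238 + 0.5006i)
|11⟩: (0.4006i + 0.465 + 0.5126 - 0.6005i)/2 = (0.4888 - 0.09995i)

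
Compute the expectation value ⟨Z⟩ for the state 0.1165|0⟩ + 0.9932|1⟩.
-0.9729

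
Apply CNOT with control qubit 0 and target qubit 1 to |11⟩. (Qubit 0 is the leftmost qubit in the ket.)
|10⟩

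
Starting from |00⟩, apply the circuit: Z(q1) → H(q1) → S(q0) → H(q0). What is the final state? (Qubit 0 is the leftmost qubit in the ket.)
1/2|00⟩ + 1/2|01⟩ + 1/2|10⟩ + 1/2|11⟩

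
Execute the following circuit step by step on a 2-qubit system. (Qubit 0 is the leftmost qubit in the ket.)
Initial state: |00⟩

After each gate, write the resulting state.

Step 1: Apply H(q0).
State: 1/√2|00⟩ + 1/√2|10⟩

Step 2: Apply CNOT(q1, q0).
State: 1/√2|00⟩ + 1/√2|10⟩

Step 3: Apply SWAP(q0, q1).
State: 1/√2|00⟩ + 1/√2|01⟩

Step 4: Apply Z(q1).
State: 1/√2|00⟩ - 1/√2|01⟩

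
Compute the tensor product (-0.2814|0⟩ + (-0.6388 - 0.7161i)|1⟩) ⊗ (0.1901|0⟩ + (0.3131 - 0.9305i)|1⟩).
-0.05349|00⟩ + (-0.08811 + 0.2618i)|01⟩ + (-0.1214 - 0.1361i)|10⟩ + (-0.8663 + 0.3702i)|11⟩

amp(|b₁b₂…⟩) = product of the factor amplitudes for bits b₁, b₂, …; only kets whose every factor amplitude is nonzero survive.
|00⟩: (-0.2814)(0.1901) = -0.05349
|01⟩: (-0.2814)(0.3131 - 0.9305i) = (-0.08811 + 0.2618i)
|10⟩: (-0.6388 - 0.7161i)(0.1901) = (-0.1214 - 0.1361i)
|11⟩: (-0.6388 - 0.7161i)(0.3131 - 0.9305i) = (-0.8663 + 0.3702i)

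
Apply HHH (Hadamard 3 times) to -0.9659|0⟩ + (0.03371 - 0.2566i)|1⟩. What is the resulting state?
(-0.6592 - 0.1814i)|0⟩ + (-0.7068 + 0.1814i)|1⟩

H² = I, so H^3 = H: a single Hadamard. With (a, b) = (-0.9659, (0.03371 - 0.2566i)), H gives ((a + b)/√2, (a − b)/√2) = ((-0.6592 - 0.1814i), (-0.7068 + 0.1814i)).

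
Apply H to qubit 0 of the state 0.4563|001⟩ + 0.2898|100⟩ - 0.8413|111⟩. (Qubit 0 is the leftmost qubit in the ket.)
0.2049|000⟩ + 0.3227|001⟩ - 0.5949|011⟩ - 0.2049|100⟩ + 0.3227|101⟩ + 0.5949|111⟩

H on qubit 0 mixes each pair of kets that differ only in qubit 0: amplitudes (a, b) of (|…0…⟩, |…1…⟩) become ((a + b)/√2, (a − b)/√2). Kets absent from the input have amplitude 0.
(|000⟩, |100⟩): (a, b) = (0, 0.2898) → (0.2049, -0.2049)
(|001⟩, |101⟩): (a, b) = (0.4563, 0) → (0.3227, 0.3227)
(|011⟩, |111⟩): (a, b) = (0, -0.8413) → (-0.5949, 0.5949)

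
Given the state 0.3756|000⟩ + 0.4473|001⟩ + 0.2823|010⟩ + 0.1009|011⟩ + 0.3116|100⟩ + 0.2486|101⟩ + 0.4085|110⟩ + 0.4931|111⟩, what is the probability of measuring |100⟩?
0.09709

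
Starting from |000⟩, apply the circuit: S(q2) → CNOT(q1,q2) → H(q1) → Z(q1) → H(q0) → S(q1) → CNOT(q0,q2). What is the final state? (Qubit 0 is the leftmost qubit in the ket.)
1/2|000⟩ - (1/2)i|010⟩ + 1/2|101⟩ - (1/2)i|111⟩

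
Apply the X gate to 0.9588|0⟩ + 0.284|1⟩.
0.284|0⟩ + 0.9588|1⟩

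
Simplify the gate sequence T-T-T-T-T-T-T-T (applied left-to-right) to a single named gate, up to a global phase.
I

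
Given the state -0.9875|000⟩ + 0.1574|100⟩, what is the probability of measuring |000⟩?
0.9752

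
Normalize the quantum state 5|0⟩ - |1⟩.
0.9806|0⟩ - 0.1961|1⟩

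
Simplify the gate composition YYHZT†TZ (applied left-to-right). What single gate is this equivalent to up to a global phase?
H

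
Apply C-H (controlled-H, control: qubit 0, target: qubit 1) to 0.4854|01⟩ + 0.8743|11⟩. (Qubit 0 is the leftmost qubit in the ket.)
0.4854|01⟩ + 0.6182|10⟩ - 0.6182|11⟩

C-H leaves the control-|0⟩ kets |00⟩, |01⟩ unchanged and applies H to qubit 1 on the control-|1⟩ pair (|10⟩, |11⟩).
H = [[1/√2, 1/√2], [1/√2, -1/√2]].
With a = amp(|10⟩) = 0 and b = amp(|11⟩) = 0.8743:
new amp(|10⟩) = (1/√2)·a + (1/√2)·b = 0.6182
new amp(|11⟩) = (1/√2)·a + (-1/√2)·b = -0.6182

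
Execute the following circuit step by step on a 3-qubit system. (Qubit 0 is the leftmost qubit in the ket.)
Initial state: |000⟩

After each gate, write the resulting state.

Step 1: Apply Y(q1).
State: i|010⟩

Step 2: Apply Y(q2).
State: -|011⟩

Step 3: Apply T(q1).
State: (-1/√2 - (1/√2)i)|011⟩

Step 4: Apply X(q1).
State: (-1/√2 - (1/√2)i)|001⟩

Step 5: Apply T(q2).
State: -i|001⟩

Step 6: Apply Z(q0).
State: -i|001⟩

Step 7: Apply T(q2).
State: (1/√2 - (1/√2)i)|001⟩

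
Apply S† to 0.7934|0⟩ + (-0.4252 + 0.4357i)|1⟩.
0.7934|0⟩ + (0.4357 + 0.4252i)|1⟩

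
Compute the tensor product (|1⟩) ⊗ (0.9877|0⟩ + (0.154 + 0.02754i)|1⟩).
0.9877|10⟩ + (0.154 + 0.02754i)|11⟩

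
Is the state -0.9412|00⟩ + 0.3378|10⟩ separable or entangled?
Separable

Writing the state as a|00⟩ + b|01⟩ + c|10⟩ + d|11⟩, it is a product state iff ad − bc = 0.
Here (a, b, c, d) = (-0.9412, 0, 0.3378, 0): ad − bc = (-0.9412)(0) − (0)(0.3378) = 0, so the state is separable.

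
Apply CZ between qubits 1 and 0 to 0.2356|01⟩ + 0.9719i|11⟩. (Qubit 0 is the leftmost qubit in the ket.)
0.2356|01⟩ - 0.9719i|11⟩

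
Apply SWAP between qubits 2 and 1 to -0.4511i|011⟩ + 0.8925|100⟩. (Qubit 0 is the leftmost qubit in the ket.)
-0.4511i|011⟩ + 0.8925|100⟩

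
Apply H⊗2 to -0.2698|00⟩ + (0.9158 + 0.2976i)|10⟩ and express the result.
(0.323 + 0.1488i)|00⟩ + (0.323 + 0.1488i)|01⟩ + (-0.5928 - 0.1488i)|10⟩ + (-0.5928 - 0.1488i)|11⟩

H⊗2 gives amp(|y⟩) = (1/2) Σ_x (−1)^(x·y) amp(|x⟩), where x·y is the number of positions in which both x and y have a 1.
|00⟩: (-0.2698 + (0.9158 + 0.2976i))/2 = (0.323 + 0.1488i)
|01⟩: (-0.2698 + (0.9158 + 0.2976i))/2 = (0.323 + 0.1488i)
|10⟩: (-0.2698 - (0.9158 + 0.2976i))/2 = (-0.5928 - 0.1488i)
|11⟩: (-0.2698 - (0.9158 + 0.2976i))/2 = (-0.5928 - 0.1488i)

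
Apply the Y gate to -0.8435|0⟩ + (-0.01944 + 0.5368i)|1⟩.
(0.5368 + 0.01944i)|0⟩ - 0.8435i|1⟩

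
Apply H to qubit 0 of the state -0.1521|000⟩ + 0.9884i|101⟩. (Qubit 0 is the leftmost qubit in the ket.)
-0.1076|000⟩ + 0.6989i|001⟩ - 0.1076|100⟩ - 0.6989i|101⟩

H on qubit 0 mixes each pair of kets that differ only in qubit 0: amplitudes (a, b) of (|…0…⟩, |…1…⟩) become ((a + b)/√2, (a − b)/√2). Kets absent from the input have amplitude 0.
(|000⟩, |100⟩): (a, b) = (-0.1521, 0) → (-0.1076, -0.1076)
(|001⟩, |101⟩): (a, b) = (0, 0.9884i) → (0.6989i, -0.6989i)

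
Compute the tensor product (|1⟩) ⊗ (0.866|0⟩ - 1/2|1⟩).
0.866|10⟩ - 1/2|11⟩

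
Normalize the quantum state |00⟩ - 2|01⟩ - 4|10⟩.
0.2182|00⟩ - 0.4364|01⟩ - 0.8729|10⟩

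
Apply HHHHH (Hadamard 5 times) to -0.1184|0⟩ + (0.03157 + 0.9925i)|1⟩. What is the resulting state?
(-0.0614 + 0.7018i)|0⟩ + (-0.106 - 0.7018i)|1⟩

H² = I, so H^5 = H: a single Hadamard. With (a, b) = (-0.1184, (0.03157 + 0.9925i)), H gives ((a + b)/√2, (a − b)/√2) = ((-0.0614 + 0.7018i), (-0.106 - 0.7018i)).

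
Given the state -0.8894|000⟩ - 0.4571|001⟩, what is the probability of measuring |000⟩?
0.791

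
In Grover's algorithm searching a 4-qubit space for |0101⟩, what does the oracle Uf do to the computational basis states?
Uf|x⟩ = -|x⟩ if x = 0101, else |x⟩ (phase flip on target)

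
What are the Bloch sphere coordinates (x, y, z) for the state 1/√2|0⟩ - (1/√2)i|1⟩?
(0, -1, 0)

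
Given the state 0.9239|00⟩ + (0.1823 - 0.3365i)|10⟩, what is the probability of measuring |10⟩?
0.1465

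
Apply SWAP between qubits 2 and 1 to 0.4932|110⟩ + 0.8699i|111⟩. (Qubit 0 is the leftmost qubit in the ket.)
0.4932|101⟩ + 0.8699i|111⟩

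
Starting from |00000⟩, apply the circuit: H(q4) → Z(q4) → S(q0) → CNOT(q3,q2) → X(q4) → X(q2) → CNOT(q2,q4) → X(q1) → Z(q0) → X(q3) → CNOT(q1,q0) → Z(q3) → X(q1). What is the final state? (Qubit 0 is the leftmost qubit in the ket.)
-1/√2|10110⟩ + 1/√2|10111⟩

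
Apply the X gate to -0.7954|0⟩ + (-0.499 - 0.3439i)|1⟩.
(-0.499 - 0.3439i)|0⟩ - 0.7954|1⟩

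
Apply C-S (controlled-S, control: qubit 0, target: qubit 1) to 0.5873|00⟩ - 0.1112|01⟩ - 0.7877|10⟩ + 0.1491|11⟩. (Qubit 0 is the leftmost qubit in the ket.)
0.5873|00⟩ - 0.1112|01⟩ - 0.7877|10⟩ + 0.1491i|11⟩

C-S leaves the control-|0⟩ kets |00⟩, |01⟩ unchanged and applies S to qubit 1 on the control-|1⟩ pair (|10⟩, |11⟩).
S = [[1, 0], [0, i]].
With a = amp(|10⟩) = -0.7877 and b = amp(|11⟩) = 0.1491:
new amp(|10⟩) = (1)·a = -0.7877
new amp(|11⟩) = (i)·b = 0.1491i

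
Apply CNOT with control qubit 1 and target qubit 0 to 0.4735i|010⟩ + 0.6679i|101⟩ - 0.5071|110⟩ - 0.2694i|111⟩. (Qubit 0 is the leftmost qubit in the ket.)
-0.5071|010⟩ - 0.2694i|011⟩ + 0.6679i|101⟩ + 0.4735i|110⟩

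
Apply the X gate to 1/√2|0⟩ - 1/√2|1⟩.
-1/√2|0⟩ + 1/√2|1⟩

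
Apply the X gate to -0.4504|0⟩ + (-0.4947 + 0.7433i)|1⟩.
(-0.4947 + 0.7433i)|0⟩ - 0.4504|1⟩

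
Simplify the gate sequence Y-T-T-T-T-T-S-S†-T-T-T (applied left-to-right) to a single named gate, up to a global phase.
Y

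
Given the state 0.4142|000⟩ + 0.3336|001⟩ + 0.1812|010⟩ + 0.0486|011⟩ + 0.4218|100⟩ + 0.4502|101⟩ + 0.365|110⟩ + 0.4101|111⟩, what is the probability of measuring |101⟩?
0.2027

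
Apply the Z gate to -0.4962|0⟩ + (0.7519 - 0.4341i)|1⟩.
-0.4962|0⟩ + (-0.7519 + 0.4341i)|1⟩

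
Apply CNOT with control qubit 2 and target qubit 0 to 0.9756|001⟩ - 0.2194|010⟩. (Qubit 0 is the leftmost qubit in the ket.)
-0.2194|010⟩ + 0.9756|101⟩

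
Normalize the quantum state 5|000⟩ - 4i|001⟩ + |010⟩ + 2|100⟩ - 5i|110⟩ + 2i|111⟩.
1/√3|000⟩ - 0.4619i|001⟩ + 0.1155|010⟩ + 0.2309|100⟩ - (1/√3)i|110⟩ + 0.2309i|111⟩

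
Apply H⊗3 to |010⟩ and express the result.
1/√8|000⟩ + 1/√8|001⟩ - 1/√8|010⟩ - 1/√8|011⟩ + 1/√8|100⟩ + 1/√8|101⟩ - 1/√8|110⟩ - 1/√8|111⟩

H⊗3 gives amp(|y⟩) = (1/2√2) Σ_x (−1)^(x·y) amp(|x⟩), where x·y is the number of positions in which both x and y have a 1.
|000⟩: (1)/(2√2) = 1/√8
|001⟩: (1)/(2√2) = 1/√8
|010⟩: (-1)/(2√2) = -1/√8
|011⟩: (-1)/(2√2) = -1/√8
|100⟩: (1)/(2√2) = 1/√8
|101⟩: (1)/(2√2) = 1/√8
|110⟩: (-1)/(2√2) = -1/√8
|111⟩: (-1)/(2√2) = -1/√8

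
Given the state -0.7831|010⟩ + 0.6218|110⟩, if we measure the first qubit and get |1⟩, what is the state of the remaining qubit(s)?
|10⟩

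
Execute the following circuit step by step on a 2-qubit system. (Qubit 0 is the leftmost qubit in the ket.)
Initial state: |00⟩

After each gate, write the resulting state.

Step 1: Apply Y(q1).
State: i|01⟩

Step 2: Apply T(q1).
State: (-1/√2 + (1/√2)i)|01⟩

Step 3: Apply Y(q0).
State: (-1/√2 - (1/√2)i)|11⟩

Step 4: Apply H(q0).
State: (-1/2 - (1/2)i)|01⟩ + (1/2 + (1/2)i)|11⟩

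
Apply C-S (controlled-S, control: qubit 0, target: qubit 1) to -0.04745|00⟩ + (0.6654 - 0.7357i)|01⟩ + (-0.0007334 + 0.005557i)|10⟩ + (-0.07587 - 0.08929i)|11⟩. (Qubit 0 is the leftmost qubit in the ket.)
-0.04745|00⟩ + (0.6654 - 0.7357i)|01⟩ + (-0.0007334 + 0.005557i)|10⟩ + (0.08929 - 0.07587i)|11⟩

C-S leaves the control-|0⟩ kets |00⟩, |01⟩ unchanged and applies S to qubit 1 on the control-|1⟩ pair (|10⟩, |11⟩).
S = [[1, 0], [0, i]].
With a = amp(|10⟩) = (-0.0007334 + 0.005557i) and b = amp(|11⟩) = (-0.07587 - 0.08929i):
new amp(|10⟩) = (1)·a = (-0.0007334 + 0.005557i)
new amp(|11⟩) = (i)·b = (0.08929 - 0.07587i)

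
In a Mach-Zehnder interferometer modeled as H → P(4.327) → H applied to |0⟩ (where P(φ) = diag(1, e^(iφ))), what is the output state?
(0.312 - 0.4633i)|0⟩ + (0.688 + 0.4633i)|1⟩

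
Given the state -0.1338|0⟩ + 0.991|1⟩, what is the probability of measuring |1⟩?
0.9821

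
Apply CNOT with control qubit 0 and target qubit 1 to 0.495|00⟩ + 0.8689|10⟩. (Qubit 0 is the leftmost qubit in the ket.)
0.495|00⟩ + 0.8689|11⟩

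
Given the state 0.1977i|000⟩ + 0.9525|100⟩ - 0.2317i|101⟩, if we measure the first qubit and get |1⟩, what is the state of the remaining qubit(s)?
0.9717|00⟩ - 0.2364i|01⟩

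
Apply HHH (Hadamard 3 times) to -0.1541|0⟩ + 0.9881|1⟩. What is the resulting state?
0.5897|0⟩ - 0.8077|1⟩

H² = I, so H^3 = H: a single Hadamard. With (a, b) = (-0.1541, 0.9881), H gives ((a + b)/√2, (a − b)/√2) = (0.5897, -0.8077).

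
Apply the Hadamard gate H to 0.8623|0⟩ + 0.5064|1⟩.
0.9678|0⟩ + 0.2517|1⟩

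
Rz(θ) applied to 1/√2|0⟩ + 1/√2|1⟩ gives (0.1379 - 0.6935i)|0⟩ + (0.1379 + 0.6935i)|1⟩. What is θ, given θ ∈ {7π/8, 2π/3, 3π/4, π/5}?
7π/8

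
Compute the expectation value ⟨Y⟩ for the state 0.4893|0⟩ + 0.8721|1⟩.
0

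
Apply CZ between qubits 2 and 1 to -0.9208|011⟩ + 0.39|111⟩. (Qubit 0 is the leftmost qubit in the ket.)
0.9208|011⟩ - 0.39|111⟩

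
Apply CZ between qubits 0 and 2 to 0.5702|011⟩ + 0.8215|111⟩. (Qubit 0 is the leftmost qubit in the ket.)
0.5702|011⟩ - 0.8215|111⟩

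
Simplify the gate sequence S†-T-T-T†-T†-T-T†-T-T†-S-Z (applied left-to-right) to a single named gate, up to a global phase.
Z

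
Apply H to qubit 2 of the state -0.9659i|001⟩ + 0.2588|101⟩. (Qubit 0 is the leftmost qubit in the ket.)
-0.683i|000⟩ + 0.683i|001⟩ + 0.183|100⟩ - 0.183|101⟩

H on qubit 2 mixes each pair of kets that differ only in qubit 2: amplitudes (a, b) of (|…0…⟩, |…1…⟩) become ((a + b)/√2, (a − b)/√2). Kets absent from the input have amplitude 0.
(|000⟩, |001⟩): (a, b) = (0, -0.9659i) → (-0.683i, 0.683i)
(|100⟩, |101⟩): (a, b) = (0, 0.2588) → (0.183, -0.183)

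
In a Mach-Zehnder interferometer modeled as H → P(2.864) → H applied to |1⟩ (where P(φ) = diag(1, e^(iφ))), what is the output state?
(0.9809 - 0.137i)|0⟩ + (0.01914 + 0.137i)|1⟩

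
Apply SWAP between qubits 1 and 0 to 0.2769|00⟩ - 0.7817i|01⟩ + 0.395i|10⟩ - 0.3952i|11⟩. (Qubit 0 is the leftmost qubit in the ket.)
0.2769|00⟩ + 0.395i|01⟩ - 0.7817i|10⟩ - 0.3952i|11⟩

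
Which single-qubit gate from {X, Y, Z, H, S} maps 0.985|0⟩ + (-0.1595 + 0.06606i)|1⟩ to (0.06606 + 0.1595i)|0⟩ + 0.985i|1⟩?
Y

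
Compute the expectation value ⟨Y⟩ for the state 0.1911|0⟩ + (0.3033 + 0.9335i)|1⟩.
0.3568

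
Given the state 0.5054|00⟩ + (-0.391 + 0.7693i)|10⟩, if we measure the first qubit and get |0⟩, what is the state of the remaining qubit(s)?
|0⟩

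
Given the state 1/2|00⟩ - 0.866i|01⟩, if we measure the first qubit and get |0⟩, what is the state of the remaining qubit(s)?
0.5|0⟩ - 0.866i|1⟩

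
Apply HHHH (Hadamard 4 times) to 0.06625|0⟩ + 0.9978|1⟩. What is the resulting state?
0.06625|0⟩ + 0.9978|1⟩

H² = I, so an even number of Hadamards cancels: H^4 = I and the state is unchanged.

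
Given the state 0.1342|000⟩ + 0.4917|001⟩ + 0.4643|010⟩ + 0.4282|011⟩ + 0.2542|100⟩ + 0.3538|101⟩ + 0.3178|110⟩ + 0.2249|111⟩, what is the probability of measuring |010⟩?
0.2156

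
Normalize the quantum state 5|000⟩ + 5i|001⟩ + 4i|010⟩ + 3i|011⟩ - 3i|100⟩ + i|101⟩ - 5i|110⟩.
0.4767|000⟩ + 0.4767i|001⟩ + 0.3814i|010⟩ + 0.286i|011⟩ - 0.286i|100⟩ + 0.09535i|101⟩ - 0.4767i|110⟩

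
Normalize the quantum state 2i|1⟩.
i|1⟩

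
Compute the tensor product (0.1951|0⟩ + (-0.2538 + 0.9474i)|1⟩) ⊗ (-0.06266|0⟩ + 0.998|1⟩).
-0.01222|00⟩ + 0.1947|01⟩ + (0.0159 - 0.05936i)|10⟩ + (-0.2533 + 0.9455i)|11⟩

amp(|b₁b₂…⟩) = product of the factor amplitudes for bits b₁, b₂, …; only kets whose every factor amplitude is nonzero survive.
|00⟩: (0.1951)(-0.06266) = -0.01222
|01⟩: (0.1951)(0.998) = 0.1947
|10⟩: (-0.2538 + 0.9474i)(-0.06266) = (0.0159 - 0.05936i)
|11⟩: (-0.2538 + 0.9474i)(0.998) = (-0.2533 + 0.9455i)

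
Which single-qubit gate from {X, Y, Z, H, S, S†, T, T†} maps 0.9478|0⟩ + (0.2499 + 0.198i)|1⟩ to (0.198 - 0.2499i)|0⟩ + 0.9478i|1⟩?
Y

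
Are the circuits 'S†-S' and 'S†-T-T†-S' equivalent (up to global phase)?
Yes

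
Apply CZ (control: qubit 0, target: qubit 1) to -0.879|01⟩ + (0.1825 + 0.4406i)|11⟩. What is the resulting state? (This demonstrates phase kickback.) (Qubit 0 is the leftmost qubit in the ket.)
-0.879|01⟩ + (-0.1825 - 0.4406i)|11⟩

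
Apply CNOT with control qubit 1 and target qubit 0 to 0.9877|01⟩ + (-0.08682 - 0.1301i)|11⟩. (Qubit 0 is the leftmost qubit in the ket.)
(-0.08682 - 0.1301i)|01⟩ + 0.9877|11⟩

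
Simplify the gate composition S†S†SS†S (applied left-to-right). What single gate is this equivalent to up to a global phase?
S†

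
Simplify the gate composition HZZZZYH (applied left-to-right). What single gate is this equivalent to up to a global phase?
Y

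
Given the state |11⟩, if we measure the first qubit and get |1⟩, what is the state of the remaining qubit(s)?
|1⟩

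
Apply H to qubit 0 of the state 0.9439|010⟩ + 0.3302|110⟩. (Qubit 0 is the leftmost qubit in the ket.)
0.9009|010⟩ + 0.434|110⟩

H on qubit 0 mixes each pair of kets that differ only in qubit 0: amplitudes (a, b) of (|…0…⟩, |…1…⟩) become ((a + b)/√2, (a − b)/√2). Kets absent from the input have amplitude 0.
(|010⟩, |110⟩): (a, b) = (0.9439, 0.3302) → (0.9009, 0.434)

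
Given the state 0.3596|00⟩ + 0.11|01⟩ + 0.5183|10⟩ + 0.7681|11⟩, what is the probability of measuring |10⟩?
0.2686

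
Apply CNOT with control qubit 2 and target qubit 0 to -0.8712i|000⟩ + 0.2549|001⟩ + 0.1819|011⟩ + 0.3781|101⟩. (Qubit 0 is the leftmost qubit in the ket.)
-0.8712i|000⟩ + 0.3781|001⟩ + 0.2549|101⟩ + 0.1819|111⟩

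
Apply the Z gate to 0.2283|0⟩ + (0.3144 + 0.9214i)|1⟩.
0.2283|0⟩ + (-0.3144 - 0.9214i)|1⟩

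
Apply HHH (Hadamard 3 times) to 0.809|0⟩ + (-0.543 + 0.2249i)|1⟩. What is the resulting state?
(0.1881 + 0.159i)|0⟩ + (0.956 - 0.159i)|1⟩

H² = I, so H^3 = H: a single Hadamard. With (a, b) = (0.809, (-0.543 + 0.2249i)), H gives ((a + b)/√2, (a − b)/√2) = ((0.1881 + 0.159i), (0.956 - 0.159i)).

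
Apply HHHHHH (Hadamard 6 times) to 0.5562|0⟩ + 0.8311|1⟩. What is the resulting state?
0.5562|0⟩ + 0.8311|1⟩

H² = I, so an even number of Hadamards cancels: H^6 = I and the state is unchanged.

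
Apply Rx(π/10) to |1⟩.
-0.1564i|0⟩ + 0.9877|1⟩

Rx(π/10) = [[cos(θ/2), −i·sin(θ/2)], [−i·sin(θ/2), cos(θ/2)]]; θ = π/10, cos(θ/2) ≈ 0.987688, sin(θ/2) ≈ 0.156434.
With a = amp(|0⟩) = 0 and b = amp(|1⟩) = 1:
new amp(|0⟩) = (0.987688)·a + (-0.156434i)·b = -0.1564i
new amp(|1⟩) = (-0.156434i)·a + (0.987688)·b = 0.9877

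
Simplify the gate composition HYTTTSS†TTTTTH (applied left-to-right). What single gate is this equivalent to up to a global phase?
Y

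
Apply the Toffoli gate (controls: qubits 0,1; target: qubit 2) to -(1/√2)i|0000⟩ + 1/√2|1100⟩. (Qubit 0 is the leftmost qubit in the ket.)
-(1/√2)i|0000⟩ + 1/√2|1110⟩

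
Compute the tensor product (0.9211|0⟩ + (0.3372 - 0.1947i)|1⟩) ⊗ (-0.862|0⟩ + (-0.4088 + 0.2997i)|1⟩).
-0.794|00⟩ + (-0.3765 + 0.2761i)|01⟩ + (-0.2907 + 0.1678i)|10⟩ + (-0.0795 + 0.1807i)|11⟩

amp(|b₁b₂…⟩) = product of the factor amplitudes for bits b₁, b₂, …; only kets whose every factor amplitude is nonzero survive.
|00⟩: (0.9211)(-0.862) = -0.794
|01⟩: (0.9211)(-0.4088 + 0.2997i) = (-0.3765 + 0.2761i)
|10⟩: (0.3372 - 0.1947i)(-0.862) = (-0.2907 + 0.1678i)
|11⟩: (0.3372 - 0.1947i)(-0.4088 + 0.2997i) = (-0.0795 + 0.1807i)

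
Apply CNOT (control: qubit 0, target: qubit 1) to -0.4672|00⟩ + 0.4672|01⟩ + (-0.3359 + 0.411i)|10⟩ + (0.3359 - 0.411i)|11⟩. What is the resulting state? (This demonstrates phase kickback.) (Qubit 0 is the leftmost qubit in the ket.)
-0.4672|00⟩ + 0.4672|01⟩ + (0.3359 - 0.411i)|10⟩ + (-0.3359 + 0.411i)|11⟩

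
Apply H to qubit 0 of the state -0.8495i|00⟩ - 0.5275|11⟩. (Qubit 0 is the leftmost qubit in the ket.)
-0.6007i|00⟩ - 0.373|01⟩ - 0.6007i|10⟩ + 0.373|11⟩

H on qubit 0 mixes each pair of kets that differ only in qubit 0: amplitudes (a, b) of (|…0…⟩, |…1…⟩) become ((a + b)/√2, (a − b)/√2). Kets absent from the input have amplitude 0.
(|00⟩, |10⟩): (a, b) = (-0.8495i, 0) → (-0.6007i, -0.6007i)
(|01⟩, |11⟩): (a, b) = (0, -0.5275) → (-0.373, 0.373)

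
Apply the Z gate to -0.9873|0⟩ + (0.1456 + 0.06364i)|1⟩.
-0.9873|0⟩ + (-0.1456 - 0.06364i)|1⟩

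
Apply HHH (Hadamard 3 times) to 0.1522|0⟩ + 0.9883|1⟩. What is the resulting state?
0.8065|0⟩ - 0.5912|1⟩

H² = I, so H^3 = H: a single Hadamard. With (a, b) = (0.1522, 0.9883), H gives ((a + b)/√2, (a − b)/√2) = (0.8065, -0.5912).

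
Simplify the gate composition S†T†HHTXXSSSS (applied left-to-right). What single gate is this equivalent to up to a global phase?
S†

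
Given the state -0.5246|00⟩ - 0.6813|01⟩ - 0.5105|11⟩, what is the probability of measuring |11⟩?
0.2606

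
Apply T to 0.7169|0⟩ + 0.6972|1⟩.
0.7169|0⟩ + (0.493 + 0.493i)|1⟩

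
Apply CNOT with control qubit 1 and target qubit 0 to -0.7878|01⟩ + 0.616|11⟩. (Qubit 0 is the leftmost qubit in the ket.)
0.616|01⟩ - 0.7878|11⟩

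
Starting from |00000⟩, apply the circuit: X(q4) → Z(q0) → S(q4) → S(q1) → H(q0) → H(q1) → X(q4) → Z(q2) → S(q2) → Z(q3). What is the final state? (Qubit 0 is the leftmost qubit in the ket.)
(1/2)i|00000⟩ + (1/2)i|01000⟩ + (1/2)i|10000⟩ + (1/2)i|11000⟩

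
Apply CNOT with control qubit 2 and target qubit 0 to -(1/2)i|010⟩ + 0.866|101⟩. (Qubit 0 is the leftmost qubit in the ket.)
0.866|001⟩ - (1/2)i|010⟩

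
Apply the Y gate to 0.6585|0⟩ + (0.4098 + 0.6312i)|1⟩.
(0.6312 - 0.4098i)|0⟩ + 0.6585i|1⟩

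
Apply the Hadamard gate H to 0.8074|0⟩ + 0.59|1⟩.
0.9881|0⟩ + 0.1537|1⟩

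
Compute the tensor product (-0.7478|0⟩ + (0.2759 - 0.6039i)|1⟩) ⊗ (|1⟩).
-0.7478|01⟩ + (0.2759 - 0.6039i)|11⟩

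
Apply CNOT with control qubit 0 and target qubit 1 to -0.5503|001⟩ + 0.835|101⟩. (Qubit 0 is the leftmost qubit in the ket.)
-0.5503|001⟩ + 0.835|111⟩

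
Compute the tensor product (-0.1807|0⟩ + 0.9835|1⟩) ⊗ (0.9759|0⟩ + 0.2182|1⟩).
-0.1763|00⟩ - 0.03943|01⟩ + 0.9598|10⟩ + 0.2146|11⟩

amp(|b₁b₂…⟩) = product of the factor amplitudes for bits b₁, b₂, …; only kets whose every factor amplitude is nonzero survive.
|00⟩: (-0.1807)(0.9759) = -0.1763
|01⟩: (-0.1807)(0.2182) = -0.03943
|10⟩: (0.9835)(0.9759) = 0.9598
|11⟩: (0.9835)(0.2182) = 0.2146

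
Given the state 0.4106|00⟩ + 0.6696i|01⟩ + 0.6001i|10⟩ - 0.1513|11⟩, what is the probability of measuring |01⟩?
0.4484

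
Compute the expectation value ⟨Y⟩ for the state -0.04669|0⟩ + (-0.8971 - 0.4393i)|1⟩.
0.04102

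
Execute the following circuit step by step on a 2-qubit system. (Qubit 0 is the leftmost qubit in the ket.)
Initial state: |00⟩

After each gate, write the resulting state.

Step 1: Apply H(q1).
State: 1/√2|00⟩ + 1/√2|01⟩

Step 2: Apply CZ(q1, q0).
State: 1/√2|00⟩ + 1/√2|01⟩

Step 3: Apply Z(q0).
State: 1/√2|00⟩ + 1/√2|01⟩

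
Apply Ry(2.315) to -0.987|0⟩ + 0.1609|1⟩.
-0.5438|0⟩ - 0.8393|1⟩

Ry(2.315) = [[cos(θ/2), −sin(θ/2)], [sin(θ/2), cos(θ/2)]]; θ = 2.315, cos(θ/2) ≈ 0.40163, sin(θ/2) ≈ 0.915802.
With a = amp(|0⟩) = -0.987 and b = amp(|1⟩) = 0.1609:
new amp(|0⟩) = (0.40163)·a + (-0.915802)·b = -0.5438
new amp(|1⟩) = (0.915802)·a + (0.40163)·b = -0.8393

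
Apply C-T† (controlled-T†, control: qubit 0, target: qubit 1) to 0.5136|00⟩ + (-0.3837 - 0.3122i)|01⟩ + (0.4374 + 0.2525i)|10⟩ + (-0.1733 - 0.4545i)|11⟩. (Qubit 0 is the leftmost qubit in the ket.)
0.5136|00⟩ + (-0.3837 - 0.3122i)|01⟩ + (0.4374 + 0.2525i)|10⟩ + (-0.4439 - 0.1988i)|11⟩

C-T† leaves the control-|0⟩ kets |00⟩, |01⟩ unchanged and applies T† to qubit 1 on the control-|1⟩ pair (|10⟩, |11⟩).
T† = [[1, 0], [0, (1/√2 - (1/√2)i)]].
With a = amp(|10⟩) = (0.4374 + 0.2525i) and b = amp(|11⟩) = (-0.1733 - 0.4545i):
new amp(|10⟩) = (1)·a = (0.4374 + 0.2525i)
new amp(|11⟩) = (1/√2 - (1/√2)i)·b = (-0.4439 - 0.1988i)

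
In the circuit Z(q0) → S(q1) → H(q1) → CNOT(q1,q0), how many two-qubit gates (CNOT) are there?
1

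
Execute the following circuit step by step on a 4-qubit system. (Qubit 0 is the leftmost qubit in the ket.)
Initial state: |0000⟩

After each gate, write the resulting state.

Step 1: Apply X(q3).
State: |0001⟩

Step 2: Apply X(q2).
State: |0011⟩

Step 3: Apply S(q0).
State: |0011⟩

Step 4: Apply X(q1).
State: |0111⟩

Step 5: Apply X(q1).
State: |0011⟩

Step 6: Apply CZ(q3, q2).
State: -|0011⟩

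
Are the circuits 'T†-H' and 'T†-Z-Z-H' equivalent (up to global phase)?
Yes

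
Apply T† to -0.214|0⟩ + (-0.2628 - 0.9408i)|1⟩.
-0.214|0⟩ + (-0.8511 - 0.4794i)|1⟩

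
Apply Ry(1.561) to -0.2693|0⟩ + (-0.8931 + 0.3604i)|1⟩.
(0.4371 - 0.2536i)|0⟩ + (-0.8241 + 0.2561i)|1⟩

Ry(1.561) = [[cos(θ/2), −sin(θ/2)], [sin(θ/2), cos(θ/2)]]; θ = 1.561, cos(θ/2) ≈ 0.710562, sin(θ/2) ≈ 0.703635.
With a = amp(|0⟩) = -0.2693 and b = amp(|1⟩) = (-0.8931 + 0.3604i):
new amp(|0⟩) = (0.710562)·a + (-0.703635)·b = (0.4371 - 0.2536i)
new amp(|1⟩) = (0.703635)·a + (0.710562)·b = (-0.8241 + 0.2561i)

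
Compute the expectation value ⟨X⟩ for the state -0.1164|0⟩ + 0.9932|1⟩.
-0.2312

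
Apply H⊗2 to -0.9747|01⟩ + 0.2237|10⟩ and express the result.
-0.3755|00⟩ + 0.5992|01⟩ - 0.5992|10⟩ + 0.3755|11⟩

H⊗2 gives amp(|y⟩) = (1/2) Σ_x (−1)^(x·y) amp(|x⟩), where x·y is the number of positions in which both x and y have a 1.
|00⟩: (-0.9747 + 0.2237)/2 = -0.3755
|01⟩: (0.9747 + 0.2237)/2 = 0.5992
|10⟩: (-0.9747 - 0.2237)/2 = -0.5992
|11⟩: (0.9747 - 0.2237)/2 = 0.3755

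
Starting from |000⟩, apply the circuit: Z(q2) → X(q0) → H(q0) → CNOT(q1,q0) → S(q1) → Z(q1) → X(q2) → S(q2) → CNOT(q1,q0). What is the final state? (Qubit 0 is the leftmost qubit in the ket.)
(1/√2)i|001⟩ - (1/√2)i|101⟩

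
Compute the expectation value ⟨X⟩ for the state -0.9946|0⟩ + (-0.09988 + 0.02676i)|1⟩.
0.1987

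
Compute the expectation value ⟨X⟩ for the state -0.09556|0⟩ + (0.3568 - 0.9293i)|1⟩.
-0.06819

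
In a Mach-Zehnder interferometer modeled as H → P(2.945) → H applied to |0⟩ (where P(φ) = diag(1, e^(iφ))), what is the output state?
(0.009631 + 0.09766i)|0⟩ + (0.9904 - 0.09766i)|1⟩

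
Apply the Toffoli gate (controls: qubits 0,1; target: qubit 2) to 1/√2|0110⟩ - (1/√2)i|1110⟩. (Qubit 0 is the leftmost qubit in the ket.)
1/√2|0110⟩ - (1/√2)i|1100⟩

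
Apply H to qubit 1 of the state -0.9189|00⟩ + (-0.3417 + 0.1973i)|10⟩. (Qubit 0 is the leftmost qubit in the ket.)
-0.6498|00⟩ - 0.6498|01⟩ + (-0.2416 + 0.1395i)|10⟩ + (-0.2416 + 0.1395i)|11⟩

H on qubit 1 mixes each pair of kets that differ only in qubit 1: amplitudes (a, b) of (|…0…⟩, |…1…⟩) become ((a + b)/√2, (a − b)/√2). Kets absent from the input have amplitude 0.
(|00⟩, |01⟩): (a, b) = (-0.9189, 0) → (-0.6498, -0.6498)
(|10⟩, |11⟩): (a, b) = ((-0.3417 + 0.1973i), 0) → ((-0.2416 + 0.1395i), (-0.2416 + 0.1395i))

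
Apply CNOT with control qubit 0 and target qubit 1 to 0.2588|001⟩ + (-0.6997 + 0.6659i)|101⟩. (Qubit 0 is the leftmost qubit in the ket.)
0.2588|001⟩ + (-0.6997 + 0.6659i)|111⟩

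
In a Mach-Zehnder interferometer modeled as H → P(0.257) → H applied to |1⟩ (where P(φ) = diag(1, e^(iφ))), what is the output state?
(0.01642 - 0.1271i)|0⟩ + (0.9836 + 0.1271i)|1⟩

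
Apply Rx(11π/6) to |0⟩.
-0.9659|0⟩ - 0.2588i|1⟩

Rx(11π/6) = [[cos(θ/2), −i·sin(θ/2)], [−i·sin(θ/2), cos(θ/2)]]; θ = 11π/6, cos(θ/2) ≈ -0.965926, sin(θ/2) ≈ 0.258819.
With a = amp(|0⟩) = 1 and b = amp(|1⟩) = 0:
new amp(|0⟩) = (-0.965926)·a + (-0.258819i)·b = -0.9659
new amp(|1⟩) = (-0.258819i)·a + (-0.965926)·b = -0.2588i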